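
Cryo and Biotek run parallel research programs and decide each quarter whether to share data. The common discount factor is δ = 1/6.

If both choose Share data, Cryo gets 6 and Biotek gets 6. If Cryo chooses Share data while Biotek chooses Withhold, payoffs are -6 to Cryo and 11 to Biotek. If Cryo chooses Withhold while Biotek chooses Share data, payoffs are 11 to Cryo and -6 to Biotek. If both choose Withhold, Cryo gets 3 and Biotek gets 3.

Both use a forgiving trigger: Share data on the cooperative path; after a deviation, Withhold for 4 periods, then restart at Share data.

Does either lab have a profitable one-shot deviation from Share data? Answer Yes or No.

IC: δ+…+δ^4 ≥ (11−6)/(6−3) = 5/3.
At δ = 1/6: partial sum = 0.1998 < 1.6667. Cooperation not sustainable.

Yes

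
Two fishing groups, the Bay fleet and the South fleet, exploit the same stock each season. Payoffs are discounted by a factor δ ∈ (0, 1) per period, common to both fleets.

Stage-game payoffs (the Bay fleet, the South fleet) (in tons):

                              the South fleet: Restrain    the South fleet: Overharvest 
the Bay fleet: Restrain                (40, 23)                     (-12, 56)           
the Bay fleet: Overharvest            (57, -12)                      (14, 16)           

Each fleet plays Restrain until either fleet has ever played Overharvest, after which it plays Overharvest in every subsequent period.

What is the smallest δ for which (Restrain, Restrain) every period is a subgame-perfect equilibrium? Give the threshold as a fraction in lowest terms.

33/40

the Bay fleet: cooperation gives 40 each period; deviation gives 57 once then 14 forever.
  40/(1−δ) ≥ 57 + 14δ/(1−δ) ⇒ δ ≥ 17/43.
the South fleet: cooperation gives 23 each period; deviation gives 56 once then 16 forever.
  δ ≥ 33/40.
Both must hold, so the binding constraint is the South fleet's: δ ≥ 33/40.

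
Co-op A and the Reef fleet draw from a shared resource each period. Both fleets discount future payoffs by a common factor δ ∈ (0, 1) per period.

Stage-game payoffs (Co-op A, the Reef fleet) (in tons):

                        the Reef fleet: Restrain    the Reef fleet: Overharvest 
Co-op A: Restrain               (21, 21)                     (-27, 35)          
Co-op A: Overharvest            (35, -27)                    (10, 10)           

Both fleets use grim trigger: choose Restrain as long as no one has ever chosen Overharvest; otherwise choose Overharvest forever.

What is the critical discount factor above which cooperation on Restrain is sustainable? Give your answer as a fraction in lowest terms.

Under grim trigger the critical discount factor is (T−C)/(T−P) with T = 35, C = 21, P = 10.
δ* = (35−21)/(35−10) = 14/25.

14/25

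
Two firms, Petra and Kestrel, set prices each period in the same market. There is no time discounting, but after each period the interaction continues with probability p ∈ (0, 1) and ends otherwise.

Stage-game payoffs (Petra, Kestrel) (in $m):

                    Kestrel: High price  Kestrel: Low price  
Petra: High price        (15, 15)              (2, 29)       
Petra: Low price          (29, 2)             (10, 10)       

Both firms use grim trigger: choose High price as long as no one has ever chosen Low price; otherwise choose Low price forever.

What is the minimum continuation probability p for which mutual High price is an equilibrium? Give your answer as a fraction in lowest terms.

With no time discounting, the continuation probability p plays the role of the discount factor.
Grim-trigger IC: 15/(1−p) ≥ 29 + 10p/(1−p) ⇒ p ≥ (29−15)/(29−10) = 14/19.

14/19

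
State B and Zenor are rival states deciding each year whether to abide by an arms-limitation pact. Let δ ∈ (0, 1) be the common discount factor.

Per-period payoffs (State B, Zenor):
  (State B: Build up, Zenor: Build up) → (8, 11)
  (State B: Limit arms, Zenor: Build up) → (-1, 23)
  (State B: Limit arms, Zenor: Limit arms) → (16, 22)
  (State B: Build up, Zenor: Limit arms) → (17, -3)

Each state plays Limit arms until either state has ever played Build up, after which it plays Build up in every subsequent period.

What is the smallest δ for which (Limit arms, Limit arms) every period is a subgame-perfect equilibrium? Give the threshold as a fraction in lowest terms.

State B's threshold: (17−16)/(17−8) = 1/9.
Zenor's threshold: (23−22)/(23−11) = 1/12.
1/9 > 1/12, so State B binds and δ* = 1/9.

1/9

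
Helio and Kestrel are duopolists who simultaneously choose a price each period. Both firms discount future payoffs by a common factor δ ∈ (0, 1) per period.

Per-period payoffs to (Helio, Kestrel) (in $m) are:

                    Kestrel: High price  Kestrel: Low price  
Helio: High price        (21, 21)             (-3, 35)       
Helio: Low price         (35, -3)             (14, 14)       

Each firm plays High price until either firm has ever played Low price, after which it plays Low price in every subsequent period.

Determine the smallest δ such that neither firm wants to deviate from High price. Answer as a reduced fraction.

Under grim trigger the critical discount factor is (T−C)/(T−P) with T = 35, C = 21, P = 14.
δ* = (35−21)/(35−14) = 14/21 = 2/3.

2/3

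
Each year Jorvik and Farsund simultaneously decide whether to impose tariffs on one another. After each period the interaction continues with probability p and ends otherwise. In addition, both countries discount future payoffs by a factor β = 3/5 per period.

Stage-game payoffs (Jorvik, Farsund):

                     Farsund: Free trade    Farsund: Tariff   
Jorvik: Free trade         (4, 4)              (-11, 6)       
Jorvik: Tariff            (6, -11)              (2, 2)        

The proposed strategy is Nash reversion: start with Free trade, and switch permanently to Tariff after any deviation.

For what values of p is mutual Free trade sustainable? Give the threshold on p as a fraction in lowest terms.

With continuation probability p and discount β, the effective per-period discount factor is βp.
Grim-trigger IC: βp ≥ (6−4)/(6−2) = 1/2.
So p ≥ (1/2)/(3/5) = 5/6.

5/6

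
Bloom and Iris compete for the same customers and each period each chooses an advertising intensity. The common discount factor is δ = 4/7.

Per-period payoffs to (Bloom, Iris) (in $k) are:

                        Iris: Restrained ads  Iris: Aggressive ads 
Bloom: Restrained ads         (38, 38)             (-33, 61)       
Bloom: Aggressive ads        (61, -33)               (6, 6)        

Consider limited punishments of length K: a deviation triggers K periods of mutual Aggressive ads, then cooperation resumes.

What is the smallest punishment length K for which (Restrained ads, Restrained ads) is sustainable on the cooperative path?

2

Need Σ_{k=1}^{K} δ^k ≥ (61−38)/(38−6) = 0.7188 at δ = 4/7.
At K = 1 the sum is 0.5714 < 0.7188; at K = 2 it is 0.8980 ≥ 0.7188.
So the minimum punishment length is K = 2.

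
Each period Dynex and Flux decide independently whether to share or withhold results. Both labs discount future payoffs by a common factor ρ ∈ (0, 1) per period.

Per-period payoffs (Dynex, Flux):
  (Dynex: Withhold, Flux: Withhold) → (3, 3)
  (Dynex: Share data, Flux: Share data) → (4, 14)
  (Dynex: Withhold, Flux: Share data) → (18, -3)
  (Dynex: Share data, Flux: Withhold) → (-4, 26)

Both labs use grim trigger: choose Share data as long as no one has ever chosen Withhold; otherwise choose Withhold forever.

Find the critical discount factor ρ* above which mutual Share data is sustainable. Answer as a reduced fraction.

Dynex: cooperation gives 4 each period; deviation gives 18 once then 3 forever.
  4/(1−ρ) ≥ 18 + 3ρ/(1−ρ) ⇒ ρ ≥ 14/15.
Flux: cooperation gives 14 each period; deviation gives 26 once then 3 forever.
  ρ ≥ 12/23.
Both must hold, so the binding constraint is Dynex's: ρ ≥ 14/15.

14/15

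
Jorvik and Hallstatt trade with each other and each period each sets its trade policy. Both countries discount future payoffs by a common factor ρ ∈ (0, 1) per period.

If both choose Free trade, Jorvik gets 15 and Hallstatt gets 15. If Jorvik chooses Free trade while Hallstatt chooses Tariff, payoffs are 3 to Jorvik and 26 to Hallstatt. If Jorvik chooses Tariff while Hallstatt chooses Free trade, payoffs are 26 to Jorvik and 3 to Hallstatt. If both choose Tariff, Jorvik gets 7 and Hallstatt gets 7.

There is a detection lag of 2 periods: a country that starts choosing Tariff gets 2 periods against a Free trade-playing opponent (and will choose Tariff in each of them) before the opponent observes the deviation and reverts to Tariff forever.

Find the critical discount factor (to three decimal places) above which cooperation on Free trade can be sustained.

0.761

A deviator earns 26 for 2 periods, then 7 forever; cooperating earns 15 forever. Multiplying the IC by (1−ρ):
15 ≥ 26(1−ρ^2) + 7ρ^2, so 19·ρ^2 ≥ 11 and ρ^2 ≥ 11/19.
ρ ≥ (11/19)^(1/2) ≈ 0.761.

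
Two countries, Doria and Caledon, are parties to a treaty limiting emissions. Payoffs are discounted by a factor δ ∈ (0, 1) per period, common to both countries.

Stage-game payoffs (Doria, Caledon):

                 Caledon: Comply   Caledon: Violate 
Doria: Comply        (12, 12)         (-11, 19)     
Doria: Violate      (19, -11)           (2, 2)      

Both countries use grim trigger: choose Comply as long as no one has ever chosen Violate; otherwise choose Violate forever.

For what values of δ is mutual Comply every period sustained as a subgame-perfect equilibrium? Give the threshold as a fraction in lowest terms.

One-period gain from deviating is 19 − 12 = 7. The loss is 12 − 2 = 10 in every subsequent period, with present value 10·δ/(1−δ).
Deviation is unprofitable when 10·δ/(1−δ) ≥ 7, i.e. δ/(1−δ) ≥ 7/10.
Equivalently δ ≥ 7/(7+10) = 7/17.

7/17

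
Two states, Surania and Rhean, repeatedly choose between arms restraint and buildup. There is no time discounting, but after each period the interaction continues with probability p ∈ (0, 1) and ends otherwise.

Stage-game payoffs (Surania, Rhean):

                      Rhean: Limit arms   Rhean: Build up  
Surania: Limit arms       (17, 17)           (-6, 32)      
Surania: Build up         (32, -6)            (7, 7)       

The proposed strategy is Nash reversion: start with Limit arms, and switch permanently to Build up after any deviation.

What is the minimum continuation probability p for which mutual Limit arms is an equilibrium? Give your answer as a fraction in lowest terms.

Expected cooperation value is 17 + p·17 + p²·17 + … = 17/(1−p); deviation gives 32 + p·7/(1−p).
17 ≥ 32(1−p) + 7p ⇒ 25p ≥ 15 ⇒ p ≥ 15/25 = 3/5.

3/5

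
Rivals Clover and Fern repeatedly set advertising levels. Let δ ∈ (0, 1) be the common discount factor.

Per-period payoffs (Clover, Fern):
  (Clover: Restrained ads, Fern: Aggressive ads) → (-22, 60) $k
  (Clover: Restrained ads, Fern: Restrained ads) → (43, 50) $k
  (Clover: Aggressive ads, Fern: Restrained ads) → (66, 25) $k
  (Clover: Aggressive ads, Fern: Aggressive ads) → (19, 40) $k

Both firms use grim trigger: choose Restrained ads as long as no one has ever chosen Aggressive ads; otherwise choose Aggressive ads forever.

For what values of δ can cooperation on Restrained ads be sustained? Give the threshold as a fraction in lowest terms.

1/2

Clover: cooperation gives 43 each period; deviation gives 66 once then 19 forever.
  43/(1−δ) ≥ 66 + 19δ/(1−δ) ⇒ δ ≥ 23/47.
Fern: cooperation gives 50 each period; deviation gives 60 once then 40 forever.
  δ ≥ 10/20 = 1/2.
Both must hold, so the binding constraint is Fern's: δ ≥ 1/2.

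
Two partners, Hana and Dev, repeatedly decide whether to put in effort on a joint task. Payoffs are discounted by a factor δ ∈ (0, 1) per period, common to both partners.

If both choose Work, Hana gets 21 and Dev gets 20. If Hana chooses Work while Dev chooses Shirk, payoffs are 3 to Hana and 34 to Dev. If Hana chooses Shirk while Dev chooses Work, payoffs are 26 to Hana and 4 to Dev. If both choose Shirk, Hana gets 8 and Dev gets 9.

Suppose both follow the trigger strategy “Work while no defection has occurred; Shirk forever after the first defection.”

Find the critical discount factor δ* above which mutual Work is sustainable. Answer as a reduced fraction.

14/25

Hana: cooperation gives 21 each period; deviation gives 26 once then 8 forever.
  21/(1−δ) ≥ 26 + 8δ/(1−δ) ⇒ δ ≥ 5/18.
Dev: cooperation gives 20 each period; deviation gives 34 once then 9 forever.
  δ ≥ 14/25.
Both must hold, so the binding constraint is Dev's: δ ≥ 14/25.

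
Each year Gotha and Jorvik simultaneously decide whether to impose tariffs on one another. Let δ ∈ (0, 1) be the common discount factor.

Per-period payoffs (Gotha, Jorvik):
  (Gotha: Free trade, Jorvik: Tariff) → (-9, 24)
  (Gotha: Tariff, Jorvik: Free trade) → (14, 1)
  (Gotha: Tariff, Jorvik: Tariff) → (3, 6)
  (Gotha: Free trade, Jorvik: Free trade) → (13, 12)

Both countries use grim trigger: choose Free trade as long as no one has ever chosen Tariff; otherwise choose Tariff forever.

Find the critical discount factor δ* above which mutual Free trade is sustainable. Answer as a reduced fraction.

Gotha: cooperation gives 13 each period; deviation gives 14 once then 3 forever.
  13/(1−δ) ≥ 14 + 3δ/(1−δ) ⇒ δ ≥ 1/11.
Jorvik: cooperation gives 12 each period; deviation gives 24 once then 6 forever.
  δ ≥ 12/18 = 2/3.
Both must hold, so the binding constraint is Jorvik's: δ ≥ 2/3.

2/3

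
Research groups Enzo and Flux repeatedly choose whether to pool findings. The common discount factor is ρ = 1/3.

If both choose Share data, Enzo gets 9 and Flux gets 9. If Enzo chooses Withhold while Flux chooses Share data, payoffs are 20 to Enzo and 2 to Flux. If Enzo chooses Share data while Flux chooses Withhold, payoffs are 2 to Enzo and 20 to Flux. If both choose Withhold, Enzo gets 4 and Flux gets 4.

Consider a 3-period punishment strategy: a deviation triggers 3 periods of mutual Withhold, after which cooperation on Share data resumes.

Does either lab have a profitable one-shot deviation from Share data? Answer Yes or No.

Yes

IC: ρ+…+ρ^3 ≥ (20−9)/(9−4) = 11/5.
At ρ = 1/3: partial sum = 0.4815 < 2.2000. Cooperation not sustainable.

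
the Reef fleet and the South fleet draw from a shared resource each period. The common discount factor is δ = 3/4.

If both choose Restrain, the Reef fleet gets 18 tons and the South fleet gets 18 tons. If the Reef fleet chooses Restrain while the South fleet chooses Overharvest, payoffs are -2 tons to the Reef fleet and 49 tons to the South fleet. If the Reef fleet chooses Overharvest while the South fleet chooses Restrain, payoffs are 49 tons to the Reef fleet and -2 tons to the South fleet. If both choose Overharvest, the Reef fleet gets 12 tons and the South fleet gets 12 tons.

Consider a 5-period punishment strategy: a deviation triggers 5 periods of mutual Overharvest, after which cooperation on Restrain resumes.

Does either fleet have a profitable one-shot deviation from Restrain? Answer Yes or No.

Yes

A one-shot deviation gives 49 now, then 12 for 5 periods, then back to 18.
Gain from deviating: (49−18) today; loss: (18−12) in each of the next 5 periods.
No-deviation condition: (18−12)(δ+…+δ^5) ≥ 49−18, i.e. δ+…+δ^5 ≥ 31/6.
At δ = 3/4: δ+…+δ^5 = 2.2881 < 5.1667.
So cooperation is not sustainable.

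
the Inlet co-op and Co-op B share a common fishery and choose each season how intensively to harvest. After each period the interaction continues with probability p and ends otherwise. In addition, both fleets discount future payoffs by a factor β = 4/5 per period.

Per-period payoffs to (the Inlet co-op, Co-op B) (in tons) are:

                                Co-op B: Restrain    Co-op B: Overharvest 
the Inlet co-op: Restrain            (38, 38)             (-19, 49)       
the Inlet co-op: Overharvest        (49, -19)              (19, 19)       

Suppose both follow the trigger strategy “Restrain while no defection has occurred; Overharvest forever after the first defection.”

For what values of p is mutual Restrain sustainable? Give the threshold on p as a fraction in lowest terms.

With continuation probability p and discount β, the effective per-period discount factor is βp.
Grim-trigger IC: βp ≥ (49−38)/(49−19) = 11/30.
So p ≥ (11/30)/(4/5) = 11/24.

11/24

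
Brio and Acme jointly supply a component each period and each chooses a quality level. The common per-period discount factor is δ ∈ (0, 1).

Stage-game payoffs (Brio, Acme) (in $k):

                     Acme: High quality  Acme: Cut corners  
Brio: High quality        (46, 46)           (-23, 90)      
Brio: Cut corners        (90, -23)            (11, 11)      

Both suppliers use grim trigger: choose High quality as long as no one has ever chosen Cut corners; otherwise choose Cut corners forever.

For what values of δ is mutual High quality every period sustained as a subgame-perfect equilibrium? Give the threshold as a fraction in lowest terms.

Cooperation forever yields 46 each period: 46/(1−δ).
Deviating yields 90 once, then 11 forever: 90 + 11δ/(1−δ).
No profitable deviation requires 46/(1−δ) ≥ 90 + 11δ/(1−δ).
Multiplying by (1−δ): 46 ≥ 90(1−δ) + 11δ = 90 − 79δ.
So 79δ ≥ 44, i.e. δ ≥ 44/79.

44/79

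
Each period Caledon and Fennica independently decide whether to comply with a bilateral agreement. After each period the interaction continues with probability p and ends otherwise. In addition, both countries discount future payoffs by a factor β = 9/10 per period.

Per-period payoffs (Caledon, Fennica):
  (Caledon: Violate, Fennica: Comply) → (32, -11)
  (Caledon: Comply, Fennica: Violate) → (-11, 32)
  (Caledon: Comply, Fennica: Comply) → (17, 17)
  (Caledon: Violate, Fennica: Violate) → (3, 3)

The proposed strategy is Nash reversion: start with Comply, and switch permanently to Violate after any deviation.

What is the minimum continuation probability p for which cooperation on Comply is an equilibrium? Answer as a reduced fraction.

50/87

Expected continuation weight on next period's payoff is β·p = 9/10·p, which plays the role of the discount factor.
Cooperation requires 9/10·p ≥ (32−17)/(32−3) = 15/29, hence p ≥ 50/87.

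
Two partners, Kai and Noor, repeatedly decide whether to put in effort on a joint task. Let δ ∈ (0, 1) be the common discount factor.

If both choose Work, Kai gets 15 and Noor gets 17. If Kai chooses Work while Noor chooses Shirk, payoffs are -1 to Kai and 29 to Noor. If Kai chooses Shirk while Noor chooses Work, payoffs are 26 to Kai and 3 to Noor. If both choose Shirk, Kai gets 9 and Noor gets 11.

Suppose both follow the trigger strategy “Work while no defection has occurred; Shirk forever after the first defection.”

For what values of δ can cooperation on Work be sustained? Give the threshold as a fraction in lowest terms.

2/3

Kai's threshold: (26−15)/(26−9) = 11/17.
Noor's threshold: (29−17)/(29−11) = 2/3.
11/17 < 2/3, so Noor binds and δ* = 2/3.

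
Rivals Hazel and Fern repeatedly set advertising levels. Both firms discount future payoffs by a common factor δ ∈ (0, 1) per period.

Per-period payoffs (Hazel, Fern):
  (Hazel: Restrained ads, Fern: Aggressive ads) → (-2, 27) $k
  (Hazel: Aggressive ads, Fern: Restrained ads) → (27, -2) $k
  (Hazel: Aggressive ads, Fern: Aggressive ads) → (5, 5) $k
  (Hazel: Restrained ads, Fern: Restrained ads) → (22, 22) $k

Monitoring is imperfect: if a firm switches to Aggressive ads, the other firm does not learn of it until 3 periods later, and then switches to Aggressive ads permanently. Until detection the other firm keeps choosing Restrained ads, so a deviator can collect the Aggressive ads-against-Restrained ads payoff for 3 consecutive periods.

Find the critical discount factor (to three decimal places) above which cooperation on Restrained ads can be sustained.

0.610

The best deviation is to choose Aggressive ads for all 3 undetected periods, earning 27 each, then 5 forever once detected.
Deviation value: 27(1−δ^3)/(1−δ) + 5δ^3/(1−δ); cooperation value: 22/(1−δ).
IC: 22 ≥ 27(1−δ^3) + 5δ^3 = 27 − 22δ^3.
So δ^3 ≥ 5/22, giving δ ≥ (5/22)^(1/3) ≈ 0.610.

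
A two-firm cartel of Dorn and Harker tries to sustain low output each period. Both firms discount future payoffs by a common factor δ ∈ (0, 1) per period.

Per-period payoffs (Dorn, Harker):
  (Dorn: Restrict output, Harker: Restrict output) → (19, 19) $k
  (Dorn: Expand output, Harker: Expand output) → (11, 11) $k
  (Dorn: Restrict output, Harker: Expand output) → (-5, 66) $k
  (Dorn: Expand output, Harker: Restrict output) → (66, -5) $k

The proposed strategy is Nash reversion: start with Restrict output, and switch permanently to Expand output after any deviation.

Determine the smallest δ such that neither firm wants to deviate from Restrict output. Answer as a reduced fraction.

47/55

19/(1−δ) ≥ 66 + 11δ/(1−δ)
19 ≥ 66 − 55δ
δ ≥ 47/55.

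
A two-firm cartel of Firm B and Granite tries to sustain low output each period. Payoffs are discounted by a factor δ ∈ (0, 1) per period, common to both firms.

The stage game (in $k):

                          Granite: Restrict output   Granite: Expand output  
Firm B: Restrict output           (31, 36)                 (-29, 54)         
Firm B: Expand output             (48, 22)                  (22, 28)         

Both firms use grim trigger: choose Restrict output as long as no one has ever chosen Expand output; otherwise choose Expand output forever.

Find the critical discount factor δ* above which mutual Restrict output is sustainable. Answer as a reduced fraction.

9/13

For Firm B: deviation gain 48−31 = 17, per-period punishment loss 31−22 = 9. IC gives δ ≥ 17/26.
For Granite: gain 18, loss 8 per period, so δ ≥ 18/26 = 9/13.
The tighter constraint is Granite's, so cooperation needs δ ≥ 9/13.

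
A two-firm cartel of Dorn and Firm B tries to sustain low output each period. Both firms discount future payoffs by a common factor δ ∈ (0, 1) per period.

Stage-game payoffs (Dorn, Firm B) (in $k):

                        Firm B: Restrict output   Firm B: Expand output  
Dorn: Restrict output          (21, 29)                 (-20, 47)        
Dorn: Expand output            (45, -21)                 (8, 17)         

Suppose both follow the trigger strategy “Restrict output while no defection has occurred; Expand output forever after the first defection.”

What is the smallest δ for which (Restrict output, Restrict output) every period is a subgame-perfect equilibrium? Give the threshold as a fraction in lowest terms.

For Dorn: deviation gain 45−21 = 24, per-period punishment loss 21−8 = 13. IC gives δ ≥ 24/37.
For Firm B: gain 18, loss 12 per period, so δ ≥ 18/30 = 3/5.
The tighter constraint is Dorn's, so cooperation needs δ ≥ 24/37.

24/37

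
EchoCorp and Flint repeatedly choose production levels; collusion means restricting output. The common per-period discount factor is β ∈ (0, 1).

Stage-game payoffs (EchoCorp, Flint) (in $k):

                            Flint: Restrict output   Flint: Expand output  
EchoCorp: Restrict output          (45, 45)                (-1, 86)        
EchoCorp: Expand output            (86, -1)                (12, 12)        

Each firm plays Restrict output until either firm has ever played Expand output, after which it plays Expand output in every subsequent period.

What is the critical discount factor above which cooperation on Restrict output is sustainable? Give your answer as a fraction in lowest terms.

41/74

Under grim trigger the critical discount factor is (T−C)/(T−P) with T = 86, C = 45, P = 12.
β* = (86−45)/(86−12) = 41/74.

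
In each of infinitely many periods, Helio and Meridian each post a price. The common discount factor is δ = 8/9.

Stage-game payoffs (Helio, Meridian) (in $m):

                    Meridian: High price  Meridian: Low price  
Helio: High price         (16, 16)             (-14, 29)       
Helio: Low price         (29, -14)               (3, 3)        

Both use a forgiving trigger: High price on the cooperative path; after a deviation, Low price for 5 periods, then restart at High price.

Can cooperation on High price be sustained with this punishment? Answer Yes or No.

Comparing payoff streams over the 6 periods until play realigns: cooperate → 16(1+δ+…+δ^5); deviate → 29 + 3(δ+…+δ^5).
Cooperation is sustained iff (16−3)(δ+…+δ^5) ≥ 29−16.
δ+…+δ^5 = 8/9·(1−(8/9)^5)/(1−8/9) = 3.5606, and (29−16)/(16−3) = 1.0000.
3.5606 ≥ 1.0000, so cooperation is sustainable.

Yes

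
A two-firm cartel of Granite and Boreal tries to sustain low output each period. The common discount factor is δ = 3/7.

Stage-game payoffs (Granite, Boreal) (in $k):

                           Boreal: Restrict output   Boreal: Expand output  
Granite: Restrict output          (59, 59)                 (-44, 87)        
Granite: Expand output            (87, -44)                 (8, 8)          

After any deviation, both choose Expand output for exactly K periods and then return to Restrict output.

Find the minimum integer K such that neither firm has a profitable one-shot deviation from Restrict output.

Need Σ_{k=1}^{K} δ^k ≥ (87−59)/(59−8) = 0.5490 at δ = 3/7.
At K = 1 the sum is 0.4286 < 0.5490; at K = 2 it is 0.6122 ≥ 0.5490.
So the minimum punishment length is K = 2.

2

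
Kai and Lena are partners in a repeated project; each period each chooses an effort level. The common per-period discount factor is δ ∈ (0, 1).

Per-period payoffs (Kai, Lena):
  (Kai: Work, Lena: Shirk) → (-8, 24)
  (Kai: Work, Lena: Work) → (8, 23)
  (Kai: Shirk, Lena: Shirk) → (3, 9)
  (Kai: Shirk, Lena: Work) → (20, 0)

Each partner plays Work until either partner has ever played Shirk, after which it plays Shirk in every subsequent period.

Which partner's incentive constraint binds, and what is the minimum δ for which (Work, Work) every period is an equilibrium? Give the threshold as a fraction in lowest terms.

Kai's threshold: (20−8)/(20−3) = 12/17.
Lena's threshold: (24−23)/(24−9) = 1/15.
12/17 > 1/15, so Kai binds and δ* = 12/17.

Kai; δ ≥ 12/17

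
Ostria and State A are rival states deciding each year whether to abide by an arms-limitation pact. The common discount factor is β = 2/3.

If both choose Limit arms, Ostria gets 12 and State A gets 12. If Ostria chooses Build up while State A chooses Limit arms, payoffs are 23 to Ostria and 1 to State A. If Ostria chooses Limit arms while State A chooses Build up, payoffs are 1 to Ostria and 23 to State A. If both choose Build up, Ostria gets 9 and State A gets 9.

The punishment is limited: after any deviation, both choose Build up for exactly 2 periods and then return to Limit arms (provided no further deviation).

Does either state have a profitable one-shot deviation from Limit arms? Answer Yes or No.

Yes

Comparing payoff streams over the 3 periods until play realigns: cooperate → 12(1+β+…+β^2); deviate → 23 + 9(β+…+β^2).
Cooperation is sustained iff (12−9)(β+…+β^2) ≥ 23−12.
β+…+β^2 = 2/3·(1−(2/3)^2)/(1−2/3) = 1.1111, and (23−12)/(12−9) = 3.6667.
1.1111 < 3.6667, so cooperation is not sustainable.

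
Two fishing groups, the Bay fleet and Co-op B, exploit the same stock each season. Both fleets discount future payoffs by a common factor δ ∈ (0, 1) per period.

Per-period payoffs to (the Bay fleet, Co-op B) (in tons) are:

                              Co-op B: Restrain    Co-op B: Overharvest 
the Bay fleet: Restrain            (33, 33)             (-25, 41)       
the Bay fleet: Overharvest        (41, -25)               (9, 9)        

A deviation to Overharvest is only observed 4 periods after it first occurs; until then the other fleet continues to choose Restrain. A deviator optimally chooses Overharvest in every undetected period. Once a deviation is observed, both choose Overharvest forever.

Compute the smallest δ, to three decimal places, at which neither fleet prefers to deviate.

Deviating for the 4 undetected periods gains 41−33 = 8 per period over cooperation, then loses 33−9 = 24 per period forever once punishment starts.
Gain: 8(1 + δ + … + δ^3); loss: 24·δ^4/(1−δ).
No profitable deviation ⇔ 8(1−δ^4) ≤ 24·δ^4, i.e. δ^4 ≥ 8/(8+24) = 1/4.
Hence δ ≥ (1/4)^(1/4) ≈ 0.707.

0.707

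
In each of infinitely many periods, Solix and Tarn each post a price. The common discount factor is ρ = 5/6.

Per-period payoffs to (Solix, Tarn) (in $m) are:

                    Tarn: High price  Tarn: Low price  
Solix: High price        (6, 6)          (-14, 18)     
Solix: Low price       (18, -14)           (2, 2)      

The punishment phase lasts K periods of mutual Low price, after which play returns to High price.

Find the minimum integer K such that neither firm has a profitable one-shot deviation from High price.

6

Need Σ_{k=1}^{K} ρ^k ≥ (18−6)/(6−2) = 3.0000 at ρ = 5/6.
At K = 5 the sum is 2.9906 < 3.0000; at K = 6 it is 3.3255 ≥ 3.0000.
So the minimum punishment length is K = 6.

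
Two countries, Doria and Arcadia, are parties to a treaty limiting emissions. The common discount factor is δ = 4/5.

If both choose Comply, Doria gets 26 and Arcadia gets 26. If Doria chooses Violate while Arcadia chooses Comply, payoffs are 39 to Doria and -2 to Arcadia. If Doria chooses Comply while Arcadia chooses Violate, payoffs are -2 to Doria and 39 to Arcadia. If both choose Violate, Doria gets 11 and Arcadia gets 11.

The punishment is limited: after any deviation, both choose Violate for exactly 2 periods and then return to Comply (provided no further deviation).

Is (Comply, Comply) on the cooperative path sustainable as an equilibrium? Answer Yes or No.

A one-shot deviation gives 39 now, then 11 for 2 periods, then back to 26.
Gain from deviating: (39−26) today; loss: (26−11) in each of the next 2 periods.
No-deviation condition: (26−11)(δ+…+δ^2) ≥ 39−26, i.e. δ+…+δ^2 ≥ 13/15.
At δ = 4/5: δ+…+δ^2 = 1.4400 ≥ 0.8667.
So cooperation is sustainable.

Yes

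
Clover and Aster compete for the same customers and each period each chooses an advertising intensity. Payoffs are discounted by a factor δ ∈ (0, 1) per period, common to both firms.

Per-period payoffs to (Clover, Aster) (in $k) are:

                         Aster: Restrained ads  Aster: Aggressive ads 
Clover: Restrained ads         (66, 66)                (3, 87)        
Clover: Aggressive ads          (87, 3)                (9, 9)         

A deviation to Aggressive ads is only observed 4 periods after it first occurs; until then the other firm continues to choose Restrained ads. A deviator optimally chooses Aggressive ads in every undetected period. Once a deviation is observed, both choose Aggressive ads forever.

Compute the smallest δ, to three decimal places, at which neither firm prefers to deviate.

0.720

A deviator earns 87 for 4 periods, then 9 forever; cooperating earns 66 forever. Multiplying the IC by (1−δ):
66 ≥ 87(1−δ^4) + 9δ^4, so 78·δ^4 ≥ 21 and δ^4 ≥ 7/26.
δ ≥ (7/26)^(1/4) ≈ 0.720.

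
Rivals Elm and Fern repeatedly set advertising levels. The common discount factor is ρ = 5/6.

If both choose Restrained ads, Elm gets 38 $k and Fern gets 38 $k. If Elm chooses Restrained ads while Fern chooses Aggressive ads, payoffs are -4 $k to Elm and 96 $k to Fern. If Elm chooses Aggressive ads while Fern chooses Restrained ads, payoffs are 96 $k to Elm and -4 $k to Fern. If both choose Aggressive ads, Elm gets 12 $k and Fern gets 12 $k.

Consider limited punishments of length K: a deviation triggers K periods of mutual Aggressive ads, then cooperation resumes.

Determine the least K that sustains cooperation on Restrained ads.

4

No profitable deviation requires (38−12)(ρ+…+ρ^K) ≥ 96−38, i.e. ρ+…+ρ^K ≥ 29/13 ≈ 2.2308.
With ρ = 5/6, the partial sums are K=1: 0.8333, K=2: 1.5278, K=3: 2.1065, K=4: 2.5887.
K = 4 is the first length at which the sum reaches 2.2308.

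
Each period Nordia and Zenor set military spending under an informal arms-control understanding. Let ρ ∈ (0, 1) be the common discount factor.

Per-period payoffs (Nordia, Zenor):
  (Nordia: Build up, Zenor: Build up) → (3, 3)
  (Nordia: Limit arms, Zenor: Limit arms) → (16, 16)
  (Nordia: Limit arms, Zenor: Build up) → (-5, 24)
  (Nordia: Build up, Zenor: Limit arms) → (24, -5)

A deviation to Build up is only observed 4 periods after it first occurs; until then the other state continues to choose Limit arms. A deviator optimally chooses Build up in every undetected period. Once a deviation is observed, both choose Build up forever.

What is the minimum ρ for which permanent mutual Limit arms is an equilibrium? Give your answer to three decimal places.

Deviating for the 4 undetected periods gains 24−16 = 8 per period over cooperation, then loses 16−3 = 13 per period forever once punishment starts.
Gain: 8(1 + ρ + … + ρ^3); loss: 13·ρ^4/(1−ρ).
No profitable deviation ⇔ 8(1−ρ^4) ≤ 13·ρ^4, i.e. ρ^4 ≥ 8/(8+13) = 8/21.
Hence ρ ≥ (8/21)^(1/4) ≈ 0.786.

0.786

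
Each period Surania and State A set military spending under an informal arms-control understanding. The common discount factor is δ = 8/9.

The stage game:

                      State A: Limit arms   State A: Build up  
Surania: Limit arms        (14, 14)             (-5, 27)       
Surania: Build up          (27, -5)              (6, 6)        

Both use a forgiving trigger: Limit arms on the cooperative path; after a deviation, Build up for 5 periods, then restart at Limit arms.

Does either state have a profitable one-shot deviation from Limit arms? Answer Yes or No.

IC: δ+…+δ^5 ≥ (27−14)/(14−6) = 13/8.
At δ = 8/9: partial sum = 3.5606 ≥ 1.6250. Cooperation sustainable.

No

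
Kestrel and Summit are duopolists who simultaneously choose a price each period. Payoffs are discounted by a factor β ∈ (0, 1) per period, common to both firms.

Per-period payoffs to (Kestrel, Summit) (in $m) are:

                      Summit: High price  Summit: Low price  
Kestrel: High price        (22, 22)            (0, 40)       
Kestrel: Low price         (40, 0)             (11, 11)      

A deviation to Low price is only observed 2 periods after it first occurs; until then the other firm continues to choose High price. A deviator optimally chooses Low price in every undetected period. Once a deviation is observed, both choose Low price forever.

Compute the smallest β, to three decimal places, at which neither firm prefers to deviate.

The best deviation is to choose Low price for all 2 undetected periods, earning 40 each, then 11 forever once detected.
Deviation value: 40(1−β^2)/(1−β) + 11β^2/(1−β); cooperation value: 22/(1−β).
IC: 22 ≥ 40(1−β^2) + 11β^2 = 40 − 29β^2.
So β^2 ≥ 18/29, giving β ≥ (18/29)^(1/2) ≈ 0.788.

0.788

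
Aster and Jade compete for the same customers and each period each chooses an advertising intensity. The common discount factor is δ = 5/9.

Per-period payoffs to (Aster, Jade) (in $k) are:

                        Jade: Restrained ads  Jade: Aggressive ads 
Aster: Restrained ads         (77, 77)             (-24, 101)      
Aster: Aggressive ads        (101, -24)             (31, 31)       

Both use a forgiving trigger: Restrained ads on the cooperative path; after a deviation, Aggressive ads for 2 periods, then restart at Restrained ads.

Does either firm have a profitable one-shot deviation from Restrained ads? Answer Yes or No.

No

IC: δ+…+δ^2 ≥ (101−77)/(77−31) = 12/23.
At δ = 5/9: partial sum = 0.8642 ≥ 0.5217. Cooperation sustainable.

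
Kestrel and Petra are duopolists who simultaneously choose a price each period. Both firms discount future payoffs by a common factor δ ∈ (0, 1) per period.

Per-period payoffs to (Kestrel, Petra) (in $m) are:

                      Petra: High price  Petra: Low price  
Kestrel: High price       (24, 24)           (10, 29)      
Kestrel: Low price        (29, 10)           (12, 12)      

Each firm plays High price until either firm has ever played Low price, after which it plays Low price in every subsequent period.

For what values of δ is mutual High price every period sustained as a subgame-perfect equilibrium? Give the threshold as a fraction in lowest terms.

5/17

Cooperation forever yields 24 each period: 24/(1−δ).
Deviating yields 29 once, then 12 forever: 29 + 12δ/(1−δ).
No profitable deviation requires 24/(1−δ) ≥ 29 + 12δ/(1−δ).
Multiplying by (1−δ): 24 ≥ 29(1−δ) + 12δ = 29 − 17δ.
So 17δ ≥ 5, i.e. δ ≥ 5/17.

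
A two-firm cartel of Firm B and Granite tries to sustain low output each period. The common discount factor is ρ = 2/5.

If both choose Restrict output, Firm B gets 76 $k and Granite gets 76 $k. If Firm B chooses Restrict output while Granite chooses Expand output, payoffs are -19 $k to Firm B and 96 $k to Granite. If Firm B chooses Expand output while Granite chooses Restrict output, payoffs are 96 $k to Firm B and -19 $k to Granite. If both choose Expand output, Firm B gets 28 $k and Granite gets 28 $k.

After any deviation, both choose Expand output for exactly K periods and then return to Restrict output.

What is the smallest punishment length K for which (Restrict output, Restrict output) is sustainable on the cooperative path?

IC: ρ(1−ρ^K)/(1−ρ) ≥ (96−76)/(76−28) = 5/12.
With ρ = 2/5: need 1 − ρ^K ≥ 5/12·(1−2/5)/(2/5), i.e. ρ^K ≤ 0.3750.
Since (2/5)^1 = 0.4000 and (2/5)^2 = 0.1600, the smallest such K is 2.

2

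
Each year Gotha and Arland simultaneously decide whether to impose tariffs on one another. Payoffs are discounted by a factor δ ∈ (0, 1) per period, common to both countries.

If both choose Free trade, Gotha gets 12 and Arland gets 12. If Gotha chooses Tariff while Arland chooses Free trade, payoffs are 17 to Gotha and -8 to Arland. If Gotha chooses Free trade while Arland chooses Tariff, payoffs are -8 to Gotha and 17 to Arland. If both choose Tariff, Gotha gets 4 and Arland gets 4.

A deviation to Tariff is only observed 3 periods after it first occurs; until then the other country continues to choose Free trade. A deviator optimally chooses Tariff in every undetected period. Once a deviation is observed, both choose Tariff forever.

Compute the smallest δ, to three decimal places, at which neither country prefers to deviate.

0.727

The best deviation is to choose Tariff for all 3 undetected periods, earning 17 each, then 4 forever once detected.
Deviation value: 17(1−δ^3)/(1−δ) + 4δ^3/(1−δ); cooperation value: 12/(1−δ).
IC: 12 ≥ 17(1−δ^3) + 4δ^3 = 17 − 13δ^3.
So δ^3 ≥ 5/13, giving δ ≥ (5/13)^(1/3) ≈ 0.727.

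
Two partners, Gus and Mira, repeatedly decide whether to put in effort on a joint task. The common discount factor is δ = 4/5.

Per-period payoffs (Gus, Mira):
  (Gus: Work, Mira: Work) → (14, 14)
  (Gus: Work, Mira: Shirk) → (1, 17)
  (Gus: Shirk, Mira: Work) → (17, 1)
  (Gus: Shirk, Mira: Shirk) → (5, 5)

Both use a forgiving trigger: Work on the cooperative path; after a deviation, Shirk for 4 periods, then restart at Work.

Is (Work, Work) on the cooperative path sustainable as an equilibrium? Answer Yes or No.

Yes

Comparing payoff streams over the 5 periods until play realigns: cooperate → 14(1+δ+…+δ^4); deviate → 17 + 5(δ+…+δ^4).
Cooperation is sustained iff (14−5)(δ+…+δ^4) ≥ 17−14.
δ+…+δ^4 = 4/5·(1−(4/5)^4)/(1−4/5) = 2.3616, and (17−14)/(14−5) = 0.3333.
2.3616 ≥ 0.3333, so cooperation is sustainable.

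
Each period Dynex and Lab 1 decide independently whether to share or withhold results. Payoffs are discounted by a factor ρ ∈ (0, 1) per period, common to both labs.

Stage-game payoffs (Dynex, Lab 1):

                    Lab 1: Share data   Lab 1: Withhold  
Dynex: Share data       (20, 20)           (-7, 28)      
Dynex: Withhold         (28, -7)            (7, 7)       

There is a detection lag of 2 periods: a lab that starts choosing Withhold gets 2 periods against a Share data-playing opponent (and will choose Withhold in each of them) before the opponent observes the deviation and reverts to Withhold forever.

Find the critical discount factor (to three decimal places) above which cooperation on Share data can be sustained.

0.617

The best deviation is to choose Withhold for all 2 undetected periods, earning 28 each, then 7 forever once detected.
Deviation value: 28(1−ρ^2)/(1−ρ) + 7ρ^2/(1−ρ); cooperation value: 20/(1−ρ).
IC: 20 ≥ 28(1−ρ^2) + 7ρ^2 = 28 − 21ρ^2.
So ρ^2 ≥ 8/21, giving ρ ≥ (8/21)^(1/2) ≈ 0.617.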